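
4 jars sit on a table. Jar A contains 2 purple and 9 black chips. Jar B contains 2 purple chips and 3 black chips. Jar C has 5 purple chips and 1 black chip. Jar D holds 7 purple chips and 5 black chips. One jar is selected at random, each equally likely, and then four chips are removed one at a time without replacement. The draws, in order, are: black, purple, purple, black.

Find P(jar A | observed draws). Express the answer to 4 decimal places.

The likelihood of the observed sequence under each hypothesis: P(data | jar A) = (9/11)(2/10)(1/9)(8/8) = 1/55; P(data | jar B) = (3/5)(2/4)(1/3)(2/2) = 1/10; P(data | jar C) = (1/6)(5/5)(4/4)(0/3) = 0; P(data | jar D) = (5/12)(7/11)(6/10)(4/9) = 7/99.
Multiplying each by its prior: 1/4 · 1/55 = 1/220, 1/4 · 1/10 = 1/40, 1/4 · 0 = 0, 1/4 · 7/99 = 7/396; with total 17/360.
So P(jar A | data) = (1/220) / (17/360) = 18/187.

0.0963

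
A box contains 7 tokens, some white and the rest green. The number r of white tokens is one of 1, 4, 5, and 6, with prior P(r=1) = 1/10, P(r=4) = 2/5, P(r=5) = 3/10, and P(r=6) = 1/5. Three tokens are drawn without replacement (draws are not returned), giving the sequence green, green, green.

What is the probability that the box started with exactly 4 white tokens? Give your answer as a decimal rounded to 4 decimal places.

0.1667

Under each hypothesis, the probability of the observed sequence is: P(data | r = 1) = (6/7)(5/6)(4/5) = 4/7; P(data | r = 4) = (3/7)(2/6)(1/5) = 1/35; P(data | r = 5) = (2/7)(1/6)(0/5) = 0; P(data | r = 6) = (1/7)(0/6) = 0.
Weighting by the prior gives 1/10 · 4/7 = 2/35, 2/5 · 1/35 = 2/175, 3/10 · 0 = 0, 1/5 · 0 = 0; these sum to 12/175.
Therefore the posterior P(r = 4 | data) = (2/175) / (12/175) = 1/6.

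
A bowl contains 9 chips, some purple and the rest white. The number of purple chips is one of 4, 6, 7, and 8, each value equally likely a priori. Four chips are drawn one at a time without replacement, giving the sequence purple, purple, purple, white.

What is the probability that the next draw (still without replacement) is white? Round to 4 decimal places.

The likelihood of the observed sequence under each hypothesis: P(data | r = 4) = (4/9)(3/8)(2/7)(5/6) = 0.039683; P(data | r = 6) = (6/9)(5/8)(4/7)(3/6) = 0.11905; P(data | r = 7) = (7/9)(6/8)(5/7)(2/6) = 0.13889; P(data | r = 8) = (8/9)(7/8)(6/7)(1/6) = 0.11111.
Multiplying each by its prior: 1/4 · 0.039683 = 0.0099206, 1/4 · 0.11905 = 0.029762, 1/4 · 0.13889 = 0.034722, 1/4 · 0.11111 = 0.027778; these sum to 0.10218.
Dividing through by the total gives posterior P(r = 4 | data) = 0.097087, P(r = 6 | data) = 0.29126, P(r = 7 | data) = 0.33981, P(r = 8 | data) = 0.27184.
So P(white next | data) = Σ P(white next | H) P(H | data) = (4/5)(0.097087) + (2/5)(0.29126) + (1/5)(0.33981) + (0)(0.27184) = 0.26214.

0.2621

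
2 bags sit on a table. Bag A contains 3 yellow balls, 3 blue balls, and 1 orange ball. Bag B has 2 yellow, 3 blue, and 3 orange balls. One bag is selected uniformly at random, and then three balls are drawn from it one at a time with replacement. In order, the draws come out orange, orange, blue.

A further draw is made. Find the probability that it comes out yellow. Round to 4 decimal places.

0.2754

The likelihood of the observed sequence under each hypothesis: P(data | bag A) = (1/7)(1/7)(3/7) = 0.0087464; P(data | bag B) = (3/8)(3/8)(3/8) = 0.052734.
The prior-weighted likelihoods are 1/2 · 0.0087464 = 0.0043732, 1/2 · 0.052734 = 0.026367; with total 0.03074.
The posterior is then P(bag A | data) = 0.14226, P(bag B | data) = 0.85774.
So P(yellow next | data) = Σ P(yellow next | H) P(H | data) = (3/7)(0.14226) + (1/4)(0.85774) = 0.2754.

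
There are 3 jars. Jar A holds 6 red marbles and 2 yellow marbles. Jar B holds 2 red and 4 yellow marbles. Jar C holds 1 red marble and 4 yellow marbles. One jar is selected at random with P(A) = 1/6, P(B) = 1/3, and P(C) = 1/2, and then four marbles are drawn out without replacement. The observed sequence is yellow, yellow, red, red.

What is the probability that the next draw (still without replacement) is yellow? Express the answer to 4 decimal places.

0.7887

For each hypothesis, P(data | H) works out to: P(data | jar A) = (2/8)(1/7)(6/6)(5/5) = 0.035714; P(data | jar B) = (4/6)(3/5)(2/4)(1/3) = 0.066667; P(data | jar C) = (4/5)(3/4)(1/3)(0/2) = 0.
Multiplying each by its prior: 1/6 · 0.035714 = 0.0059524, 1/3 · 0.066667 = 0.022222, 1/2 · 0 = 0; with total 0.028175.
Normalising, the posterior is P(jar A | data) = 0.21127, P(jar B | data) = 0.78873, P(jar C | data) = 0.
So P(yellow next | data) = Σ P(yellow next | H) P(H | data) = (0)(0.21127) + (1)(0.78873) = 0.78873.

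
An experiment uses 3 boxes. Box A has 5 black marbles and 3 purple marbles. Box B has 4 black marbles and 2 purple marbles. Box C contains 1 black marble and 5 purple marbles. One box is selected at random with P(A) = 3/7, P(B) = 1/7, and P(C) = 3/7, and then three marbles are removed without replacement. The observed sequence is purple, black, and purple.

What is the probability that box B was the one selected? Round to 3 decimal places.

Compute the likelihood of the observed sequence for each case: P(data | box A) = (3/8)(5/7)(2/6) = 0.089286; P(data | box B) = (2/6)(4/5)(1/4) = 0.066667; P(data | box C) = (5/6)(1/5)(4/4) = 0.16667.
Weighting by the prior gives 3/7 · 0.089286 = 0.038265, 1/7 · 0.066667 = 0.0095238, 3/7 · 0.16667 = 0.071429; summing to 0.11922.
Therefore the posterior P(box B | data) = (0.0095238) / (0.11922) = 0.079886.

0.080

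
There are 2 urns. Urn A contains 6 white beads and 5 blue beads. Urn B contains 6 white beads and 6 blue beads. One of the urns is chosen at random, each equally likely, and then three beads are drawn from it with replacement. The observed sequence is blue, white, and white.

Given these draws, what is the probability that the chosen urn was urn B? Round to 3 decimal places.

The likelihood of the observed sequence under each hypothesis: P(data | urn A) = (5/11)(6/11)(6/11) = 0.13524; P(data | urn B) = (6/12)(6/12)(6/12) = 0.125.
Multiplying each by its prior: 1/2 · 0.13524 = 0.067618, 1/2 · 0.125 = 0.0625; summing to 0.13012.
So P(urn B | data) = (0.0625) / (0.13012) = 0.48033.

0.480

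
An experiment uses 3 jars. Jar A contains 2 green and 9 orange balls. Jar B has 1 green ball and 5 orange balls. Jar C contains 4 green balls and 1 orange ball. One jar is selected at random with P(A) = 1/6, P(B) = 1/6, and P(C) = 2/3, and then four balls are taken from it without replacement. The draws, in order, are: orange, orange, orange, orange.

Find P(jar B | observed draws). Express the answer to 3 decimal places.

0.466

For each hypothesis, P(data | H) works out to: P(data | jar A) = (9/11)(8/10)(7/9)(6/8) = 21/55; P(data | jar B) = (5/6)(4/5)(3/4)(2/3) = 1/3; P(data | jar C) = (1/5)(0/4) = 0.
Multiplying each by its prior: 1/6 · 21/55 = 7/110, 1/6 · 1/3 = 1/18, 2/3 · 0 = 0; with total 59/495.
Hence P(jar B | data) = (1/18) / (59/495) = 55/118.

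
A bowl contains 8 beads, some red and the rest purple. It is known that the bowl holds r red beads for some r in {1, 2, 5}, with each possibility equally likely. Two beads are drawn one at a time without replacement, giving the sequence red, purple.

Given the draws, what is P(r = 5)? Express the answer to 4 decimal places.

The likelihood of the observed sequence under each hypothesis: P(data | r = 1) = (1/8)(7/7) = 1/8; P(data | r = 2) = (2/8)(6/7) = 3/14; P(data | r = 5) = (5/8)(3/7) = 15/56.
The prior-weighted likelihoods are 1/3 · 1/8 = 1/24, 1/3 · 3/14 = 1/14, 1/3 · 15/56 = 5/56; summing to 17/84.
By Bayes' rule, P(r = 5 | data) = (5/56) / (17/84) = 15/34.

0.4412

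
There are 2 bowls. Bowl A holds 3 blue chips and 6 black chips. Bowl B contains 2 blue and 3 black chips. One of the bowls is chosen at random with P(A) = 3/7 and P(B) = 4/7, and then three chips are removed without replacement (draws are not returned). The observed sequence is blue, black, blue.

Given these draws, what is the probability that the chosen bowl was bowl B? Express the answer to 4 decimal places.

0.6512

Under each hypothesis, the probability of the observed sequence is: P(data | bowl A) = (3/9)(6/8)(2/7) = 1/14; P(data | bowl B) = (2/5)(3/4)(1/3) = 1/10.
Weighting by the prior gives 3/7 · 1/14 = 3/98, 4/7 · 1/10 = 2/35; with total 43/490.
By Bayes' rule, P(bowl B | data) = (2/35) / (43/490) = 28/43.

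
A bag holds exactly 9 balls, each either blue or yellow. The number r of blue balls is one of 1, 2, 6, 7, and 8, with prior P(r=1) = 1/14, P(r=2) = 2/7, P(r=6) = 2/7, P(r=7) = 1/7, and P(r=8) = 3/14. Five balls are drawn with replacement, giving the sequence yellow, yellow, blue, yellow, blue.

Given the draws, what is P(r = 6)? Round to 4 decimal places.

Compute the likelihood of the observed sequence for each case: P(data | r = 1) = (8/9)(8/9)(1/9)(8/9)(1/9) = 0.0086708; P(data | r = 2) = (7/9)(7/9)(2/9)(7/9)(2/9) = 0.023235; P(data | r = 6) = (3/9)(3/9)(6/9)(3/9)(6/9) = 0.016461; P(data | r = 7) = (2/9)(2/9)(7/9)(2/9)(7/9) = 0.0066386; P(data | r = 8) = (1/9)(1/9)(8/9)(1/9)(8/9) = 0.0010838.
Weighting by the prior gives 1/14 · 0.0086708 = 0.00061934, 2/7 · 0.023235 = 0.0066386, 2/7 · 0.016461 = 0.0047031, 1/7 · 0.0066386 = 0.00094836, 3/14 · 0.0010838 = 0.00023225; these sum to 0.013142.
Therefore the posterior P(r = 6 | data) = (0.0047031) / (0.013142) = 0.35788.

0.3579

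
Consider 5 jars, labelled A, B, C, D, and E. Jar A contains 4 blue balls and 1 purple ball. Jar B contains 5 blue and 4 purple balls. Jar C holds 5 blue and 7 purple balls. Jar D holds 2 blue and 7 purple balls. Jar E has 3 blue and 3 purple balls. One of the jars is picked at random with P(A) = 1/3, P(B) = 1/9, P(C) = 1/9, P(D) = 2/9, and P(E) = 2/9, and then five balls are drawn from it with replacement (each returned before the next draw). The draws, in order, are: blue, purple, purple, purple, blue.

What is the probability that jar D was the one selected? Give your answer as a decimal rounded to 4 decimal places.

The likelihood of the observed sequence under each hypothesis: P(data | jar A) = (4/5)(1/5)(1/5)(1/5)(4/5) = 0.00512; P(data | jar B) = (5/9)(4/9)(4/9)(4/9)(5/9) = 0.027096; P(data | jar C) = (5/12)(7/12)(7/12)(7/12)(5/12) = 0.034461; P(data | jar D) = (2/9)(7/9)(7/9)(7/9)(2/9) = 0.023235; P(data | jar E) = (3/6)(3/6)(3/6)(3/6)(3/6) = 0.03125.
Weighting by the prior gives 1/3 · 0.00512 = 0.0017067, 1/9 · 0.027096 = 0.0030107, 1/9 · 0.034461 = 0.003829, 2/9 · 0.023235 = 0.0051633, 2/9 · 0.03125 = 0.0069444; these sum to 0.020654.
By Bayes' rule, P(jar D | data) = (0.0051633) / (0.020654) = 0.24999.

0.2500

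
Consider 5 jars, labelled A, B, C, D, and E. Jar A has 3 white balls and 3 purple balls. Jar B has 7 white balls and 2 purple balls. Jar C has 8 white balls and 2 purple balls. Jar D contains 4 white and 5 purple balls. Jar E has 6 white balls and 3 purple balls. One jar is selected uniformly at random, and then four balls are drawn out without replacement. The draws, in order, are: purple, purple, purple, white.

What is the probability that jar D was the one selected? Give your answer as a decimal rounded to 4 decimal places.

0.5618

Compute the likelihood of the observed sequence for each case: P(data | jar A) = (3/6)(2/5)(1/4)(3/3) = 0.05; P(data | jar B) = (2/9)(1/8)(0/7) = 0; P(data | jar C) = (2/10)(1/9)(0/8) = 0; P(data | jar D) = (5/9)(4/8)(3/7)(4/6) = 0.079365; P(data | jar E) = (3/9)(2/8)(1/7)(6/6) = 0.011905.
Multiplying each by its prior: 1/5 · 0.05 = 0.01, 1/5 · 0 = 0, 1/5 · 0 = 0, 1/5 · 0.079365 = 0.015873, 1/5 · 0.011905 = 0.002381; with total 0.028254.
Therefore the posterior P(jar D | data) = (0.015873) / (0.028254) = 0.5618.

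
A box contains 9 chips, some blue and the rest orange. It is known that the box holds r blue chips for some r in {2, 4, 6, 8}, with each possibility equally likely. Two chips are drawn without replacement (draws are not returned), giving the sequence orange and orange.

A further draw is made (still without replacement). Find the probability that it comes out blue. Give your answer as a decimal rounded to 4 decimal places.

Compute the likelihood of the observed sequence for each case: P(data | r = 2) = (7/9)(6/8) = 7/12; P(data | r = 4) = (5/9)(4/8) = 5/18; P(data | r = 6) = (3/9)(2/8) = 1/12; P(data | r = 8) = (1/9)(0/8) = 0.
The prior-weighted likelihoods are 1/4 · 7/12 = 7/48, 1/4 · 5/18 = 5/72, 1/4 · 1/12 = 1/48, 1/4 · 0 = 0; with total 17/72.
Dividing through by the total gives posterior P(r = 2 | data) = 21/34, P(r = 4 | data) = 5/17, P(r = 6 | data) = 3/34, P(r = 8 | data) = 0.
Averaging over the posterior, P(blue next | data) = (2/7)(21/34) + (4/7)(5/17) + (6/7)(3/34) = 50/119.

0.4202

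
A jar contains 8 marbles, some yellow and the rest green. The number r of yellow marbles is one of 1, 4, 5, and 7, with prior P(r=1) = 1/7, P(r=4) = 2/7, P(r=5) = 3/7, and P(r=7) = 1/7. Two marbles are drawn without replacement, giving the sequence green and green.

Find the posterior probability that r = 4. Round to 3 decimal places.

Under each hypothesis, the probability of the observed sequence is: P(data | r = 1) = (7/8)(6/7) = 3/4; P(data | r = 4) = (4/8)(3/7) = 3/14; P(data | r = 5) = (3/8)(2/7) = 3/28; P(data | r = 7) = (1/8)(0/7) = 0.
Multiplying each by its prior: 1/7 · 3/4 = 3/28, 2/7 · 3/14 = 3/49, 3/7 · 3/28 = 9/196, 1/7 · 0 = 0; these sum to 3/14.
Therefore the posterior P(r = 4 | data) = (3/49) / (3/14) = 2/7.

0.286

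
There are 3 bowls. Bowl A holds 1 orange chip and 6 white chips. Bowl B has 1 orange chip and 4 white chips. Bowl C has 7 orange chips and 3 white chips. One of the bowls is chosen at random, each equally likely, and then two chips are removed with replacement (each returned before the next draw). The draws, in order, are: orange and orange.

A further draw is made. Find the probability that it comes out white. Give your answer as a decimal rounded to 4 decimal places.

Compute the likelihood of the observed sequence for each case: P(data | bowl A) = (1/7)(1/7) = 0.020408; P(data | bowl B) = (1/5)(1/5) = 0.04; P(data | bowl C) = (7/10)(7/10) = 0.49.
Weighting by the prior gives 1/3 · 0.020408 = 0.0068027, 1/3 · 0.04 = 0.013333, 1/3 · 0.49 = 0.16333; these sum to 0.18347.
Dividing through by the total gives posterior P(bowl A | data) = 0.037078, P(bowl B | data) = 0.072673, P(bowl C | data) = 0.89025.
The predictive probability is P(white next | data) = (6/7)(0.037078) + (4/5)(0.072673) + (3/10)(0.89025) = 0.35699.

0.3570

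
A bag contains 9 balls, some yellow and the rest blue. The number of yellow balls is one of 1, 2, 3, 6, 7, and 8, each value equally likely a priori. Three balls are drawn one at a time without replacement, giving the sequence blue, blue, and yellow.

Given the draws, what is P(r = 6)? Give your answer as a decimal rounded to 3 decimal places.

0.129

Under each hypothesis, the probability of the observed sequence is: P(data | r = 1) = (8/9)(7/8)(1/7) = 1/9; P(data | r = 2) = (7/9)(6/8)(2/7) = 1/6; P(data | r = 3) = (6/9)(5/8)(3/7) = 5/28; P(data | r = 6) = (3/9)(2/8)(6/7) = 1/14; P(data | r = 7) = (2/9)(1/8)(7/7) = 1/36; P(data | r = 8) = (1/9)(0/8) = 0.
Multiplying each by its prior: 1/6 · 1/9 = 1/54, 1/6 · 1/6 = 1/36, 1/6 · 5/28 = 5/168, 1/6 · 1/14 = 1/84, 1/6 · 1/36 = 1/216, 1/6 · 0 = 0; with total 5/54.
Hence P(r = 6 | data) = (1/84) / (5/54) = 9/70.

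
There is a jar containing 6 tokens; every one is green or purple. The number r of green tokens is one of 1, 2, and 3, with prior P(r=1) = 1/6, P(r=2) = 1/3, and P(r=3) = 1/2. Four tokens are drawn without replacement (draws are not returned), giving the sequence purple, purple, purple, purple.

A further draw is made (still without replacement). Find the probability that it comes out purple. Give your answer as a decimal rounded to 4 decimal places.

0.3571

Compute the likelihood of the observed sequence for each case: P(data | r = 1) = (5/6)(4/5)(3/4)(2/3) = 1/3; P(data | r = 2) = (4/6)(3/5)(2/4)(1/3) = 1/15; P(data | r = 3) = (3/6)(2/5)(1/4)(0/3) = 0.
Weighting by the prior gives 1/6 · 1/3 = 1/18, 1/3 · 1/15 = 1/45, 1/2 · 0 = 0; these sum to 7/90.
The posterior is then P(r = 1 | data) = 5/7, P(r = 2 | data) = 2/7, P(r = 3 | data) = 0.
Averaging over the posterior, P(purple next | data) = (1/2)(5/7) + (0)(2/7) = 5/14.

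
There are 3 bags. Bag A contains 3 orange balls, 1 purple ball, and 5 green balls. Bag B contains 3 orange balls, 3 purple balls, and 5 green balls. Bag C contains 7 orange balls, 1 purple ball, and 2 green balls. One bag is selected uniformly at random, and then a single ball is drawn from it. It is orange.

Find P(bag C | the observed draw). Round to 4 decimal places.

For each hypothesis, P(data | H) works out to: P(data | bag A) = (3/9) = 1/3; P(data | bag B) = (3/11) = 3/11; P(data | bag C) = (7/10) = 7/10.
The prior-weighted likelihoods are 1/3 · 1/3 = 1/9, 1/3 · 3/11 = 1/11, 1/3 · 7/10 = 7/30; with total 431/990.
Therefore the posterior P(bag C | data) = (7/30) / (431/990) = 231/431.

0.5360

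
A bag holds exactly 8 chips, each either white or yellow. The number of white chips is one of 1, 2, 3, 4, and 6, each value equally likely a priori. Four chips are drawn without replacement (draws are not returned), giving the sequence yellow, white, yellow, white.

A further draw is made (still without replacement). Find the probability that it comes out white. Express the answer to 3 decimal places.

For each hypothesis, P(data | H) works out to: P(data | r = 1) = (7/8)(1/7)(6/6)(0/5) = 0; P(data | r = 2) = (6/8)(2/7)(5/6)(1/5) = 1/28; P(data | r = 3) = (5/8)(3/7)(4/6)(2/5) = 1/14; P(data | r = 4) = (4/8)(4/7)(3/6)(3/5) = 3/35; P(data | r = 6) = (2/8)(6/7)(1/6)(5/5) = 1/28.
Weighting by the prior gives 1/5 · 0 = 0, 1/5 · 1/28 = 1/140, 1/5 · 1/14 = 1/70, 1/5 · 3/35 = 3/175, 1/5 · 1/28 = 1/140; these sum to 8/175.
Dividing through by the total gives posterior P(r = 1 | data) = 0, P(r = 2 | data) = 5/32, P(r = 3 | data) = 5/16, P(r = 4 | data) = 3/8, P(r = 6 | data) = 5/32.
So P(white next | data) = Σ P(white next | H) P(H | data) = (0)(5/32) + (1/4)(5/16) + (1/2)(3/8) + (1)(5/32) = 27/64.

0.422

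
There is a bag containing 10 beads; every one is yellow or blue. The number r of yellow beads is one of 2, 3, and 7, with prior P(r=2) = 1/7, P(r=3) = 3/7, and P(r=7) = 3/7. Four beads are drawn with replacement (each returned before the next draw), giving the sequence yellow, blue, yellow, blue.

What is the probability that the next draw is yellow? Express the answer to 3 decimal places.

0.474

The likelihood of the observed sequence under each hypothesis: P(data | r = 2) = (2/10)(8/10)(2/10)(8/10) = 0.0256; P(data | r = 3) = (3/10)(7/10)(3/10)(7/10) = 0.0441; P(data | r = 7) = (7/10)(3/10)(7/10)(3/10) = 0.0441.
The prior-weighted likelihoods are 1/7 · 0.0256 = 0.0036571, 3/7 · 0.0441 = 0.0189, 3/7 · 0.0441 = 0.0189; these sum to 0.041457.
Dividing through by the total gives posterior P(r = 2 | data) = 0.088215, P(r = 3 | data) = 0.45589, P(r = 7 | data) = 0.45589.
Averaging over the posterior, P(yellow next | data) = (1/5)(0.088215) + (3/10)(0.45589) + (7/10)(0.45589) = 0.47354.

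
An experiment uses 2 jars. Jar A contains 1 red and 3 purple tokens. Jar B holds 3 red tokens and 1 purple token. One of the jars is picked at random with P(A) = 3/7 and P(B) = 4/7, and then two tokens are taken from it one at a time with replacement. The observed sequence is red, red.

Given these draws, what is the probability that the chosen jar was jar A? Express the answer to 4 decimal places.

Compute the likelihood of the observed sequence for each case: P(data | jar A) = (1/4)(1/4) = 1/16; P(data | jar B) = (3/4)(3/4) = 9/16.
The prior-weighted likelihoods are 3/7 · 1/16 = 3/112, 4/7 · 9/16 = 9/28; these sum to 39/112.
Therefore the posterior P(jar A | data) = (3/112) / (39/112) = 1/13.

0.0769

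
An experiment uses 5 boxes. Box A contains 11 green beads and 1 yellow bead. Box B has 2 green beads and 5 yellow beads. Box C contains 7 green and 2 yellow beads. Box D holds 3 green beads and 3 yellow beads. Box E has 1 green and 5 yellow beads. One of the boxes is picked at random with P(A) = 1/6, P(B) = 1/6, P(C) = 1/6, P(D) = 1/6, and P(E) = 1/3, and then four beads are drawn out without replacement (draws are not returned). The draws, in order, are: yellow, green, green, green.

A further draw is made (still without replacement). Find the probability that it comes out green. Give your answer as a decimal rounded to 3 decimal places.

Compute the likelihood of the observed sequence for each case: P(data | box A) = (1/12)(11/11)(10/10)(9/9) = 0.083333; P(data | box B) = (5/7)(2/6)(1/5)(0/4) = 0; P(data | box C) = (2/9)(7/8)(6/7)(5/6) = 0.13889; P(data | box D) = (3/6)(3/5)(2/4)(1/3) = 0.05; P(data | box E) = (5/6)(1/5)(0/4) = 0.
Multiplying each by its prior: 1/6 · 0.083333 = 0.013889, 1/6 · 0 = 0, 1/6 · 0.13889 = 0.023148, 1/6 · 0.05 = 0.0083333, 1/3 · 0 = 0; summing to 0.04537.
Dividing through by the total gives posterior P(box A | data) = 0.30612, P(box B | data) = 0, P(box C | data) = 0.5102, P(box D | data) = 0.18367, P(box E | data) = 0.
The predictive probability is P(green next | data) = (1)(0.30612) + (4/5)(0.5102) + (0)(0.18367) = 0.71429.

0.714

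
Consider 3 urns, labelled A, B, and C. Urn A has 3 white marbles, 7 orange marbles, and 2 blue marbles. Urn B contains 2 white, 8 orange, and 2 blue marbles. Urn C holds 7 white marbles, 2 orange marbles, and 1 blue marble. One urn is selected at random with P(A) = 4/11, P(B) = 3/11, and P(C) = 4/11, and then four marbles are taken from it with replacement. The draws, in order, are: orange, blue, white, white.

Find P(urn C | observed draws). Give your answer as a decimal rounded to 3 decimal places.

Compute the likelihood of the observed sequence for each case: P(data | urn A) = (7/12)(2/12)(3/12)(3/12) = 0.0060764; P(data | urn B) = (8/12)(2/12)(2/12)(2/12) = 0.0030864; P(data | urn C) = (2/10)(1/10)(7/10)(7/10) = 0.0098.
Multiplying each by its prior: 4/11 · 0.0060764 = 0.0022096, 3/11 · 0.0030864 = 0.00084175, 4/11 · 0.0098 = 0.0035636; summing to 0.006615.
Hence P(urn C | data) = (0.0035636) / (0.006615) = 0.53872.

0.539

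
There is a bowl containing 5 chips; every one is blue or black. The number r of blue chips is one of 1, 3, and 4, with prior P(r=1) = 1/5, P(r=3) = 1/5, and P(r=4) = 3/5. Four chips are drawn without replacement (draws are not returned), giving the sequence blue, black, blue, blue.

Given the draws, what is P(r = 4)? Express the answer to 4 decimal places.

For each hypothesis, P(data | H) works out to: P(data | r = 1) = (1/5)(4/4)(0/3) = 0; P(data | r = 3) = (3/5)(2/4)(2/3)(1/2) = 1/10; P(data | r = 4) = (4/5)(1/4)(3/3)(2/2) = 1/5.
Weighting by the prior gives 1/5 · 0 = 0, 1/5 · 1/10 = 1/50, 3/5 · 1/5 = 3/25; with total 7/50.
Therefore the posterior P(r = 4 | data) = (3/25) / (7/50) = 6/7.

0.8571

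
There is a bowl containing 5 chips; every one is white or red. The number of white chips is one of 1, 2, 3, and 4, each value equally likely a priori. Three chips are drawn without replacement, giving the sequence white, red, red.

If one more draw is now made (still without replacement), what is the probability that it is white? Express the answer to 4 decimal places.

0.4000

Compute the likelihood of the observed sequence for each case: P(data | r = 1) = (1/5)(4/4)(3/3) = 1/5; P(data | r = 2) = (2/5)(3/4)(2/3) = 1/5; P(data | r = 3) = (3/5)(2/4)(1/3) = 1/10; P(data | r = 4) = (4/5)(1/4)(0/3) = 0.
The prior-weighted likelihoods are 1/4 · 1/5 = 1/20, 1/4 · 1/5 = 1/20, 1/4 · 1/10 = 1/40, 1/4 · 0 = 0; these sum to 1/8.
Normalising, the posterior is P(r = 1 | data) = 2/5, P(r = 2 | data) = 2/5, P(r = 3 | data) = 1/5, P(r = 4 | data) = 0.
The predictive probability is P(white next | data) = (0)(2/5) + (1/2)(2/5) + (1)(1/5) = 2/5.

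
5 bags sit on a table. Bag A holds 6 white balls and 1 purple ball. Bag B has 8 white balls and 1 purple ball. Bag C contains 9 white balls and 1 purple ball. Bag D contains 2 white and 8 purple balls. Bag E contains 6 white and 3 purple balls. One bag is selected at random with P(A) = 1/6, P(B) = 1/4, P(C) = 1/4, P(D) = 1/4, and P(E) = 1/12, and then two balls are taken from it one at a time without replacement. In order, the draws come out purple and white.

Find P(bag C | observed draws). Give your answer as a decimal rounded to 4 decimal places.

Compute the likelihood of the observed sequence for each case: P(data | bag A) = (1/7)(6/6) = 0.14286; P(data | bag B) = (1/9)(8/8) = 0.11111; P(data | bag C) = (1/10)(9/9) = 0.1; P(data | bag D) = (8/10)(2/9) = 0.17778; P(data | bag E) = (3/9)(6/8) = 0.25.
Weighting by the prior gives 1/6 · 0.14286 = 0.02381, 1/4 · 0.11111 = 0.027778, 1/4 · 0.1 = 0.025, 1/4 · 0.17778 = 0.044444, 1/12 · 0.25 = 0.020833; with total 0.14187.
Hence P(bag C | data) = (0.025) / (0.14187) = 0.17622.

0.1762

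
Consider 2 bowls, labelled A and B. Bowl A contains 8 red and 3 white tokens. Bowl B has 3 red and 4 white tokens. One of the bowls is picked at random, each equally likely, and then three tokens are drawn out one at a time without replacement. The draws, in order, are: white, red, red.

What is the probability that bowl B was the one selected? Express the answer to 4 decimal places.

The likelihood of the observed sequence under each hypothesis: P(data | bowl A) = (3/11)(8/10)(7/9) = 0.1697; P(data | bowl B) = (4/7)(3/6)(2/5) = 0.11429.
The prior-weighted likelihoods are 1/2 · 0.1697 = 0.084848, 1/2 · 0.11429 = 0.057143; summing to 0.14199.
So P(bowl B | data) = (0.057143) / (0.14199) = 0.40244.

0.4024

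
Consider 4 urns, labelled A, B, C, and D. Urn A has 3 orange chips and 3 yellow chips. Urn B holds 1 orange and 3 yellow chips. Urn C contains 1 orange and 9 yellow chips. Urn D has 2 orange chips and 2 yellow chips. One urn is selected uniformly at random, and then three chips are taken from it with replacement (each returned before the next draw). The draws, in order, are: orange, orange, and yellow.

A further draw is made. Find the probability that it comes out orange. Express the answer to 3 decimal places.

0.450

The likelihood of the observed sequence under each hypothesis: P(data | urn A) = (3/6)(3/6)(3/6) = 0.125; P(data | urn B) = (1/4)(1/4)(3/4) = 0.046875; P(data | urn C) = (1/10)(1/10)(9/10) = 0.009; P(data | urn D) = (2/4)(2/4)(2/4) = 0.125.
Multiplying each by its prior: 1/4 · 0.125 = 0.03125, 1/4 · 0.046875 = 0.011719, 1/4 · 0.009 = 0.00225, 1/4 · 0.125 = 0.03125; these sum to 0.076469.
The posterior is then P(urn A | data) = 0.40866, P(urn B | data) = 0.15325, P(urn C | data) = 0.029424, P(urn D | data) = 0.40866.
So P(orange next | data) = Σ P(orange next | H) P(H | data) = (1/2)(0.40866) + (1/4)(0.15325) + (1/10)(0.029424) + (1/2)(0.40866) = 0.44992.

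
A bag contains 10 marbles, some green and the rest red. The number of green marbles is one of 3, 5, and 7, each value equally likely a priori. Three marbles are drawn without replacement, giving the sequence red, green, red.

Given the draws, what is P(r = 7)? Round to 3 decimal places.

Compute the likelihood of the observed sequence for each case: P(data | r = 3) = (7/10)(3/9)(6/8) = 7/40; P(data | r = 5) = (5/10)(5/9)(4/8) = 5/36; P(data | r = 7) = (3/10)(7/9)(2/8) = 7/120.
Multiplying each by its prior: 1/3 · 7/40 = 7/120, 1/3 · 5/36 = 5/108, 1/3 · 7/120 = 7/360; these sum to 67/540.
Therefore the posterior P(r = 7 | data) = (7/360) / (67/540) = 21/134.

0.157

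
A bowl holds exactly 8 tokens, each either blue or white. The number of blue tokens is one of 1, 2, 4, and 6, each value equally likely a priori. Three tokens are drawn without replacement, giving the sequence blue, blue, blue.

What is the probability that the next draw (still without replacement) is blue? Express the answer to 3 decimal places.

0.533

The likelihood of the observed sequence under each hypothesis: P(data | r = 1) = (1/8)(0/7) = 0; P(data | r = 2) = (2/8)(1/7)(0/6) = 0; P(data | r = 4) = (4/8)(3/7)(2/6) = 1/14; P(data | r = 6) = (6/8)(5/7)(4/6) = 5/14.
The prior-weighted likelihoods are 1/4 · 0 = 0, 1/4 · 0 = 0, 1/4 · 1/14 = 1/56, 1/4 · 5/14 = 5/56; these sum to 3/28.
Dividing through by the total gives posterior P(r = 1 | data) = 0, P(r = 2 | data) = 0, P(r = 4 | data) = 1/6, P(r = 6 | data) = 5/6.
Averaging over the posterior, P(blue next | data) = (1/5)(1/6) + (3/5)(5/6) = 8/15.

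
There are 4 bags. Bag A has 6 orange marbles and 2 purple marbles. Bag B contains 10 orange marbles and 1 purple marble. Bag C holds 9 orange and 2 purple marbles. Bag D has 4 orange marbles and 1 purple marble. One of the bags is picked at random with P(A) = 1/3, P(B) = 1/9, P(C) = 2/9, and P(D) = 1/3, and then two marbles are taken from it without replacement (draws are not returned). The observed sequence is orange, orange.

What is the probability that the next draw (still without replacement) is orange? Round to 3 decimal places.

Compute the likelihood of the observed sequence for each case: P(data | bag A) = (6/8)(5/7) = 0.53571; P(data | bag B) = (10/11)(9/10) = 0.81818; P(data | bag C) = (9/11)(8/10) = 0.65455; P(data | bag D) = (4/5)(3/4) = 0.6.
The prior-weighted likelihoods are 1/3 · 0.53571 = 0.17857, 1/9 · 0.81818 = 0.090909, 2/9 · 0.65455 = 0.14545, 1/3 · 0.6 = 0.2; these sum to 0.61494.
The posterior is then P(bag A | data) = 0.29039, P(bag B | data) = 0.14784, P(bag C | data) = 0.23654, P(bag D | data) = 0.32524.
Averaging over the posterior, P(orange next | data) = (2/3)(0.29039) + (8/9)(0.14784) + (7/9)(0.23654) + (2/3)(0.32524) = 0.7258.

0.726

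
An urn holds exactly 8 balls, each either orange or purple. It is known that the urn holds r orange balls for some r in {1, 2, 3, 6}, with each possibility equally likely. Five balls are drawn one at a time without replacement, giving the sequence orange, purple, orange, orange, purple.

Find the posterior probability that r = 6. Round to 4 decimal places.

For each hypothesis, P(data | H) works out to: P(data | r = 1) = (1/8)(7/7)(0/6) = 0; P(data | r = 2) = (2/8)(6/7)(1/6)(0/5) = 0; P(data | r = 3) = (3/8)(5/7)(2/6)(1/5)(4/4) = 1/56; P(data | r = 6) = (6/8)(2/7)(5/6)(4/5)(1/4) = 1/28.
Weighting by the prior gives 1/4 · 0 = 0, 1/4 · 0 = 0, 1/4 · 1/56 = 1/224, 1/4 · 1/28 = 1/112; with total 3/224.
Therefore the posterior P(r = 6 | data) = (1/112) / (3/224) = 2/3.

0.6667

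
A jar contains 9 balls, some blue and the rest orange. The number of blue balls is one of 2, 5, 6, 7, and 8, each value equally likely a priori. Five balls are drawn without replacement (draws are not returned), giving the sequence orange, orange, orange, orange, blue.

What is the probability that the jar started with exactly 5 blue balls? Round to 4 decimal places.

The likelihood of the observed sequence under each hypothesis: P(data | r = 2) = (7/9)(6/8)(5/7)(4/6)(2/5) = 1/9; P(data | r = 5) = (4/9)(3/8)(2/7)(1/6)(5/5) = 1/126; P(data | r = 6) = (3/9)(2/8)(1/7)(0/6) = 0; P(data | r = 7) = (2/9)(1/8)(0/7) = 0; P(data | r = 8) = (1/9)(0/8) = 0.
Weighting by the prior gives 1/5 · 1/9 = 1/45, 1/5 · 1/126 = 1/630, 1/5 · 0 = 0, 1/5 · 0 = 0, 1/5 · 0 = 0; summing to 1/42.
So P(r = 5 | data) = (1/630) / (1/42) = 1/15.

0.0667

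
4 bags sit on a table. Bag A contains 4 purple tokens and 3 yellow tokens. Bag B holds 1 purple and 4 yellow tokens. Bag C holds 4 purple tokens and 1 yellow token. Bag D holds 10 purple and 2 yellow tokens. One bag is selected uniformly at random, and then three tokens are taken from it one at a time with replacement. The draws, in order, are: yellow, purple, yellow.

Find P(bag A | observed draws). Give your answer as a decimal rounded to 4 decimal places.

0.3643

Compute the likelihood of the observed sequence for each case: P(data | bag A) = (3/7)(4/7)(3/7) = 0.10496; P(data | bag B) = (4/5)(1/5)(4/5) = 0.128; P(data | bag C) = (1/5)(4/5)(1/5) = 0.032; P(data | bag D) = (2/12)(10/12)(2/12) = 0.023148.
Multiplying each by its prior: 1/4 · 0.10496 = 0.026239, 1/4 · 0.128 = 0.032, 1/4 · 0.032 = 0.008, 1/4 · 0.023148 = 0.005787; with total 0.072026.
So P(bag A | data) = (0.026239) / (0.072026) = 0.3643.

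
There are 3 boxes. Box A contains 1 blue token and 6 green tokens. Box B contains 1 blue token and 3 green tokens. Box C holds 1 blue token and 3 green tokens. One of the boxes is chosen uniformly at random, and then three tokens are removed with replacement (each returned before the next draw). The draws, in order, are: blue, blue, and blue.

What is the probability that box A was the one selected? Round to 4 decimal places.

Under each hypothesis, the probability of the observed sequence is: P(data | box A) = (1/7)(1/7)(1/7) = 0.0029155; P(data | box B) = (1/4)(1/4)(1/4) = 0.015625; P(data | box C) = (1/4)(1/4)(1/4) = 0.015625.
The prior-weighted likelihoods are 1/3 · 0.0029155 = 0.00097182, 1/3 · 0.015625 = 0.0052083, 1/3 · 0.015625 = 0.0052083; with total 0.011388.
Therefore the posterior P(box A | data) = (0.00097182) / (0.011388) = 0.085333.

0.0853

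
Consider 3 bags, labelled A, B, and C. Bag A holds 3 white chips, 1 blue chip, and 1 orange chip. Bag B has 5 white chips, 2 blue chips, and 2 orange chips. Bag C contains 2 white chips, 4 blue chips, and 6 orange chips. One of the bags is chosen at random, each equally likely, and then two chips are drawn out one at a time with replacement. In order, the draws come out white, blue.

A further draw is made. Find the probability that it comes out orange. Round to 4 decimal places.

Compute the likelihood of the observed sequence for each case: P(data | bag A) = (3/5)(1/5) = 0.12; P(data | bag B) = (5/9)(2/9) = 0.12346; P(data | bag C) = (2/12)(4/12) = 0.055556.
Weighting by the prior gives 1/3 · 0.12 = 0.04, 1/3 · 0.12346 = 0.041152, 1/3 · 0.055556 = 0.018519; these sum to 0.099671.
Dividing through by the total gives posterior P(bag A | data) = 0.40132, P(bag B | data) = 0.41288, P(bag C | data) = 0.1858.
So P(orange next | data) = Σ P(orange next | H) P(H | data) = (1/5)(0.40132) + (2/9)(0.41288) + (1/2)(0.1858) = 0.26491.

0.2649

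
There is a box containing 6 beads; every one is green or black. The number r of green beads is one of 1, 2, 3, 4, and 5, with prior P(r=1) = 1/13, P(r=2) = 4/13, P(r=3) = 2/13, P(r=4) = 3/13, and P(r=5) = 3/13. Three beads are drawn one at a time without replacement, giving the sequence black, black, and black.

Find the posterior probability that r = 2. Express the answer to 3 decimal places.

Compute the likelihood of the observed sequence for each case: P(data | r = 1) = (5/6)(4/5)(3/4) = 1/2; P(data | r = 2) = (4/6)(3/5)(2/4) = 1/5; P(data | r = 3) = (3/6)(2/5)(1/4) = 1/20; P(data | r = 4) = (2/6)(1/5)(0/4) = 0; P(data | r = 5) = (1/6)(0/5) = 0.
The prior-weighted likelihoods are 1/13 · 1/2 = 1/26, 4/13 · 1/5 = 4/65, 2/13 · 1/20 = 1/130, 3/13 · 0 = 0, 3/13 · 0 = 0; summing to 7/65.
Hence P(r = 2 | data) = (4/65) / (7/65) = 4/7.

0.571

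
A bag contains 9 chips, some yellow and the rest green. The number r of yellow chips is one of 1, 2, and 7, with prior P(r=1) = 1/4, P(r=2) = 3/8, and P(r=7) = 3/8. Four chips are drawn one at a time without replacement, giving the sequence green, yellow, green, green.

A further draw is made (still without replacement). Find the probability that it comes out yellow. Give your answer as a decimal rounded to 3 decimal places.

0.130

Compute the likelihood of the observed sequence for each case: P(data | r = 1) = (8/9)(1/8)(7/7)(6/6) = 1/9; P(data | r = 2) = (7/9)(2/8)(6/7)(5/6) = 5/36; P(data | r = 7) = (2/9)(7/8)(1/7)(0/6) = 0.
The prior-weighted likelihoods are 1/4 · 1/9 = 1/36, 3/8 · 5/36 = 5/96, 3/8 · 0 = 0; summing to 23/288.
The posterior is then P(r = 1 | data) = 8/23, P(r = 2 | data) = 15/23, P(r = 7 | data) = 0.
The predictive probability is P(yellow next | data) = (0)(8/23) + (1/5)(15/23) = 3/23.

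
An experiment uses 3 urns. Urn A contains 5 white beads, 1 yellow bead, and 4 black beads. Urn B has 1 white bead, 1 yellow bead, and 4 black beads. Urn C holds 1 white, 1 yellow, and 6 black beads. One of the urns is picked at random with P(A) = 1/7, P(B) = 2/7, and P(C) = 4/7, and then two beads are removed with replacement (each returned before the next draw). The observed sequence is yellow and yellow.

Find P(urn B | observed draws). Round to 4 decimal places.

The likelihood of the observed sequence under each hypothesis: P(data | urn A) = (1/10)(1/10) = 0.01; P(data | urn B) = (1/6)(1/6) = 0.027778; P(data | urn C) = (1/8)(1/8) = 0.015625.
Weighting by the prior gives 1/7 · 0.01 = 0.0014286, 2/7 · 0.027778 = 0.0079365, 4/7 · 0.015625 = 0.0089286; with total 0.018294.
By Bayes' rule, P(urn B | data) = (0.0079365) / (0.018294) = 0.43384.

0.4338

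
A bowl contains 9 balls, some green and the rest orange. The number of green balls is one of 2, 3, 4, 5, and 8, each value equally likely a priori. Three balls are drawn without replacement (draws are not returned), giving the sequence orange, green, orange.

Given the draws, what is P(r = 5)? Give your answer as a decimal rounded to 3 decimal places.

For each hypothesis, P(data | H) works out to: P(data | r = 2) = (7/9)(2/8)(6/7) = 0.16667; P(data | r = 3) = (6/9)(3/8)(5/7) = 0.17857; P(data | r = 4) = (5/9)(4/8)(4/7) = 0.15873; P(data | r = 5) = (4/9)(5/8)(3/7) = 0.11905; P(data | r = 8) = (1/9)(8/8)(0/7) = 0.
Multiplying each by its prior: 1/5 · 0.16667 = 0.033333, 1/5 · 0.17857 = 0.035714, 1/5 · 0.15873 = 0.031746, 1/5 · 0.11905 = 0.02381, 1/5 · 0 = 0; these sum to 0.1246.
Therefore the posterior P(r = 5 | data) = (0.02381) / (0.1246) = 0.19108.

0.191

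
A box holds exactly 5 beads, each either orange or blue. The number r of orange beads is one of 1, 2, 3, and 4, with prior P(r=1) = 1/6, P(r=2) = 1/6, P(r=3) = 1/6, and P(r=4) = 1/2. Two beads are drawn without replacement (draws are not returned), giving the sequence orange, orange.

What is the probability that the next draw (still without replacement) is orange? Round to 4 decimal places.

0.5909

The likelihood of the observed sequence under each hypothesis: P(data | r = 1) = (1/5)(0/4) = 0; P(data | r = 2) = (2/5)(1/4) = 1/10; P(data | r = 3) = (3/5)(2/4) = 3/10; P(data | r = 4) = (4/5)(3/4) = 3/5.
Weighting by the prior gives 1/6 · 0 = 0, 1/6 · 1/10 = 1/60, 1/6 · 3/10 = 1/20, 1/2 · 3/5 = 3/10; with total 11/30.
Dividing through by the total gives posterior P(r = 1 | data) = 0, P(r = 2 | data) = 1/22, P(r = 3 | data) = 3/22, P(r = 4 | data) = 9/11.
Averaging over the posterior, P(orange next | data) = (0)(1/22) + (1/3)(3/22) + (2/3)(9/11) = 13/22.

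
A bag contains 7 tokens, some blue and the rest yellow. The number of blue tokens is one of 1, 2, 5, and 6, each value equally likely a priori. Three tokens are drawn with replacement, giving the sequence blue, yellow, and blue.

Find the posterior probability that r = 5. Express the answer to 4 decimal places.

Under each hypothesis, the probability of the observed sequence is: P(data | r = 1) = (1/7)(6/7)(1/7) = 6/343; P(data | r = 2) = (2/7)(5/7)(2/7) = 20/343; P(data | r = 5) = (5/7)(2/7)(5/7) = 50/343; P(data | r = 6) = (6/7)(1/7)(6/7) = 36/343.
Weighting by the prior gives 1/4 · 6/343 = 3/686, 1/4 · 20/343 = 5/343, 1/4 · 50/343 = 25/686, 1/4 · 36/343 = 9/343; summing to 4/49.
So P(r = 5 | data) = (25/686) / (4/49) = 25/56.

0.4464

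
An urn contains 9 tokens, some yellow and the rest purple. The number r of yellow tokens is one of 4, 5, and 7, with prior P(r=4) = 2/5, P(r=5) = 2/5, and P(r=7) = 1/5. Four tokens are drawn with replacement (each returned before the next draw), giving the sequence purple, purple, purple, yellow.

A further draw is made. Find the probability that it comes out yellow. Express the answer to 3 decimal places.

Compute the likelihood of the observed sequence for each case: P(data | r = 4) = (5/9)(5/9)(5/9)(4/9) = 0.076208; P(data | r = 5) = (4/9)(4/9)(4/9)(5/9) = 0.048773; P(data | r = 7) = (2/9)(2/9)(2/9)(7/9) = 0.0085353.
Multiplying each by its prior: 2/5 · 0.076208 = 0.030483, 2/5 · 0.048773 = 0.019509, 1/5 · 0.0085353 = 0.0017071; these sum to 0.051699.
The posterior is then P(r = 4 | data) = 0.58962, P(r = 5 | data) = 0.37736, P(r = 7 | data) = 0.033019.
The predictive probability is P(yellow next | data) = (4/9)(0.58962) + (5/9)(0.37736) + (7/9)(0.033019) = 0.49738.

0.497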